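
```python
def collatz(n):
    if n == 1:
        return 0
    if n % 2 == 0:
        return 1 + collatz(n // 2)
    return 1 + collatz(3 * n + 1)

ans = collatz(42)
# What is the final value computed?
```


collatz(42)
42 is even -> collatz(21)
21 is odd -> 3*21+1 = 64 -> collatz(64)
64 is even -> collatz(32)
32 is even -> collatz(16)
16 is even -> collatz(8)
8 is even -> collatz(4)
4 is even -> collatz(2)
2 is even -> collatz(1)
Reached 1 after 8 steps
= 8


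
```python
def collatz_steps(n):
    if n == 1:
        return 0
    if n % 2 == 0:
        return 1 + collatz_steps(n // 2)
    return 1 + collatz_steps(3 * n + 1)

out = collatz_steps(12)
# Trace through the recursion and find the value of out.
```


collatz_steps(12)
12 is even -> collatz_steps(6)
6 is even -> collatz_steps(3)
3 is odd -> 3*3+1 = 10 -> collatz_steps(10)
10 is even -> collatz_steps(5)
5 is odd -> 3*5+1 = 16 -> collatz_steps(16)
16 is even -> collatz_steps(8)
8 is even -> collatz_steps(4)
4 is even -> collatz_steps(2)
2 is even -> collatz_steps(1)
Reached 1 after 9 steps
= 9


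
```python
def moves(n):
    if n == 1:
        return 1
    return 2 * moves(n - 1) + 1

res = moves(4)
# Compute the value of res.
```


moves(4)
= 2 * moves(3) + 1
= 2 * (2 * moves(2) + 1) + 1
= 2 * (2 * (2 * moves(1) + 1) + 1) + 1
Now compute bottom-up:
moves(1) = 1
moves(2) = 2 * 1 + 1 = 3
moves(3) = 2 * 3 + 1 = 7
moves(4) = 2 * 7 + 1 = 15
= 15


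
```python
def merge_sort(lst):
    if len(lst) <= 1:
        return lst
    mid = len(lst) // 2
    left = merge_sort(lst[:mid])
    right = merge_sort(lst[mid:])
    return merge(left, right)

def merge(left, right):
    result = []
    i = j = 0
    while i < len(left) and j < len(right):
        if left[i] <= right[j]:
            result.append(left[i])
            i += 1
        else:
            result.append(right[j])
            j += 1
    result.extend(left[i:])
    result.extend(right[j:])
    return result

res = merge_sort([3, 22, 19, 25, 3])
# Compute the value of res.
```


merge_sort([3, 22, 19, 25, 3])
Split into [3, 22] and [19, 25, 3]
Left sorted: [3, 22]
Right sorted: [3, 19, 25]
Merge [3, 22] and [3, 19, 25]
= [3, 3, 19, 22, 25]


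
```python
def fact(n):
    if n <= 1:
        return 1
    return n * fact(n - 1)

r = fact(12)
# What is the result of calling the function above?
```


fact(12)
= 12 * fact(11)
= 12 * 11 * fact(10)
= 12 * 11 * 10 * fact(9)
= 12 * 11 * 10 * 9 * fact(8)
= 12 * 11 * 10 * 9 * 8 * fact(7)
= 12 * 11 * 10 * 9 * 8 * 7 * fact(6)
= 12 * 11 * 10 * 9 * 8 * 7 * 6 * fact(5)
= 12 * 11 * 10 * 9 * 8 * 7 * 6 * 5 * fact(4)
= 12 * 11 * 10 * 9 * 8 * 7 * 6 * 5 * 4 * fact(3)
= 12 * 11 * 10 * 9 * 8 * 7 * 6 * 5 * 4 * 3 * fact(2)
= 12 * 11 * 10 * 9 * 8 * 7 * 6 * 5 * 4 * 3 * 2 * fact(1)
= 12 * 11 * 10 * 9 * 8 * 7 * 6 * 5 * 4 * 3 * 2 * 1
= 479001600


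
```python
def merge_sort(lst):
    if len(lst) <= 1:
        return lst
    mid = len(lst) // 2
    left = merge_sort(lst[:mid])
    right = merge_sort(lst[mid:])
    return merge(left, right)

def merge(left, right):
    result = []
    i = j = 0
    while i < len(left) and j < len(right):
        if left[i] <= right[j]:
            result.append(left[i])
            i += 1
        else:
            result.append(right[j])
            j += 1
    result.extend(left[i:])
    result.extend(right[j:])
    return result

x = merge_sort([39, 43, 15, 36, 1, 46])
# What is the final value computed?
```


merge_sort([39, 43, 15, 36, 1, 46])
Split into [39, 43, 15] and [36, 1, 46]
Left sorted: [15, 39, 43]
Right sorted: [1, 36, 46]
Merge [15, 39, 43] and [1, 36, 46]
= [1, 15, 36, 39, 43, 46]


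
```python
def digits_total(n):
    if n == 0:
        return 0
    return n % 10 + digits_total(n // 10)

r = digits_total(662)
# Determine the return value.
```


digits_total(662)
= 2 + digits_total(66)
= 2 + 6 + digits_total(6)
= 2 + 6 + 6 + digits_total(0)
= 2 + 6 + 6 + 0
= 14


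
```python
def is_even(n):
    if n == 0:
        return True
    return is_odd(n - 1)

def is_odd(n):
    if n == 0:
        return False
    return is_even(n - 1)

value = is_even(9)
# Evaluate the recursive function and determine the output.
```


is_even(9)
= is_odd(8)
= is_even(7)
= is_odd(6)
= is_even(5)
= is_odd(4)
= is_even(3)
= is_odd(2)
= is_even(1)
= is_odd(0)
n == 0: return False
= False


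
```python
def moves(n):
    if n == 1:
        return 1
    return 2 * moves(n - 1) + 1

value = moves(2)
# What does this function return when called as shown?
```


moves(2)
= 2 * moves(1) + 1
Now compute bottom-up:
moves(1) = 1
moves(2) = 2 * 1 + 1 = 3
= 3


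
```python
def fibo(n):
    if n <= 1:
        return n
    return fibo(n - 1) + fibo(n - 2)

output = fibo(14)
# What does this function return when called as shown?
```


fibo(14)
= fibo(13) + fibo(12)
= (fibo(12) + fibo(11)) + fibo(12)
Computing bottom-up: fibo(0)=0, fibo(1)=1, fibo(2)=1, fibo(3)=2, fibo(4)=3, fibo(5)=5, fibo(6)=8, fibo(7)=13, fibo(8)=21, fibo(9)=34, fibo(10)=55, fibo(11)=89, fibo(12)=144, fibo(13)=233, fibo(14)=377
= 377


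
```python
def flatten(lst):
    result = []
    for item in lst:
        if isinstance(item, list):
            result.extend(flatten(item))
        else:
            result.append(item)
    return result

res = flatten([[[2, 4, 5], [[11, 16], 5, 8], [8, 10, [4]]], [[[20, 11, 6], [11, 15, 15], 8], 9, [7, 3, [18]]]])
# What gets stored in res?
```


flatten([[[2, 4, 5], [[11, 16], 5, 8], [8, 10, [4]]], [[[20, 11, 6], [11, 15, 15], 8], 9, [7, 3, [18]]]])
Processing each element:
  [[2, 4, 5], [[11, 16], 5, 8], [8, 10, [4]]] is a list -> flatten recursively -> [2, 4, 5, 11, 16, 5, 8, 8, 10, 4]
  [[[20, 11, 6], [11, 15, 15], 8], 9, [7, 3, [18]]] is a list -> flatten recursively -> [20, 11, 6, 11, 15, 15, 8, 9, 7, 3, 18]
= [2, 4, 5, 11, 16, 5, 8, 8, 10, 4, 20, 11, 6, 11, 15, 15, 8, 9, 7, 3, 18]


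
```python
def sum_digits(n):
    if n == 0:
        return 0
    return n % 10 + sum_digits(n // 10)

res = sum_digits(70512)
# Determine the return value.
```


sum_digits(70512)
= 2 + sum_digits(7051)
= 2 + 1 + sum_digits(705)
= 2 + 1 + 5 + sum_digits(70)
= 2 + 1 + 5 + 0 + sum_digits(7)
= 2 + 1 + 5 + 0 + 7 + sum_digits(0)
= 2 + 1 + 5 + 0 + 7 + 0
= 15


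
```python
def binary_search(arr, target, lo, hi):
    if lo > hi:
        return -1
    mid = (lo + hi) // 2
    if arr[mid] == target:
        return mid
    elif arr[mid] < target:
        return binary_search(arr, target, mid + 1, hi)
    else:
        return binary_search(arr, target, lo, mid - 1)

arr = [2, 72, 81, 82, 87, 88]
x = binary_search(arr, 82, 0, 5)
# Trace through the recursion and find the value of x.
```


binary_search(arr, 82, 0, 5)
lo=0, hi=5, mid=2, arr[mid]=81
81 < 82, search right half
lo=3, hi=5, mid=4, arr[mid]=87
87 > 82, search left half
lo=3, hi=3, mid=3, arr[mid]=82
arr[3] == 82, found at index 3
= 3


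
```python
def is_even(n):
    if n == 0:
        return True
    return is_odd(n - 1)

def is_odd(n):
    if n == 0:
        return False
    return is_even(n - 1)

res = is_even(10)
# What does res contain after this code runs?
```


is_even(10)
= is_odd(9)
= is_even(8)
= is_odd(7)
= is_even(6)
= is_odd(5)
= is_even(4)
= is_odd(3)
= is_even(2)
= is_odd(1)
= is_even(0)
n == 0: return True
= True


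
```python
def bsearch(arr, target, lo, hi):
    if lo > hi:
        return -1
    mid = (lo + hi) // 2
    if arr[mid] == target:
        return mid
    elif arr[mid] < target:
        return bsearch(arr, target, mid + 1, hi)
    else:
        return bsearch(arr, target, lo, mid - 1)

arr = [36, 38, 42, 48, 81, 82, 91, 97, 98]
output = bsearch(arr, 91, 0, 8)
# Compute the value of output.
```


bsearch(arr, 91, 0, 8)
lo=0, hi=8, mid=4, arr[mid]=81
81 < 91, search right half
lo=5, hi=8, mid=6, arr[mid]=91
arr[6] == 91, found at index 6
= 6


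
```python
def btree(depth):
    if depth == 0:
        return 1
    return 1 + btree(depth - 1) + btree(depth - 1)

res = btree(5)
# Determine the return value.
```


btree(5)
= 1 + btree(4) + btree(4)
= 1 + 2 * btree(4)
btree(k) = 2^(k+1) - 1
btree(0) = 1
btree(1) = 3
btree(2) = 7
btree(3) = 15
btree(4) = 31
btree(5) = 2^6 - 1 = 63


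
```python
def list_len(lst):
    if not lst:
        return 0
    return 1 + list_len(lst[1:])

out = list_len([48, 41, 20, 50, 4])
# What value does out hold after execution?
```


list_len([48, 41, 20, 50, 4])
= 1 + list_len([41, 20, 50, 4])
= 1 + 1 + list_len([20, 50, 4])
= 1 + 1 + 1 + list_len([50, 4])
= 1 + 1 + 1 + 1 + list_len([4])
= 1 + 1 + 1 + 1 + 1 + list_len([])
= 1 + 1 + 1 + 1 + 1 + 0
= 5


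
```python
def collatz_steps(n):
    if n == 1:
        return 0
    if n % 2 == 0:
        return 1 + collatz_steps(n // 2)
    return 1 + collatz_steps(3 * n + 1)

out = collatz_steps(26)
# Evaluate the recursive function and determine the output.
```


collatz_steps(26)
26 is even -> collatz_steps(13)
13 is odd -> 3*13+1 = 40 -> collatz_steps(40)
40 is even -> collatz_steps(20)
20 is even -> collatz_steps(10)
10 is even -> collatz_steps(5)
5 is odd -> 3*5+1 = 16 -> collatz_steps(16)
16 is even -> collatz_steps(8)
8 is even -> collatz_steps(4)
4 is even -> collatz_steps(2)
2 is even -> collatz_steps(1)
Reached 1 after 10 steps
= 10


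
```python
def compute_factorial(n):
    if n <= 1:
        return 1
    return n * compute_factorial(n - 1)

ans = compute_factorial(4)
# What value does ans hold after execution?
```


compute_factorial(4)
= 4 * compute_factorial(3)
= 4 * 3 * compute_factorial(2)
= 4 * 3 * 2 * compute_factorial(1)
= 4 * 3 * 2 * 1
= 24


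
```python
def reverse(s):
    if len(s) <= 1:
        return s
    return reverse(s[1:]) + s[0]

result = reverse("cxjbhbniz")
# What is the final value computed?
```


reverse("cxjbhbniz")
= reverse("xjbhbniz") + "c"
= reverse("jbhbniz") + "x" + "c"
= reverse("bhbniz") + "j" + "x" + "c"
= reverse("hbniz") + "b" + "j" + "x" + "c"
= reverse("bniz") + "h" + "b" + "j" + "x" + "c"
= reverse("niz") + "b" + "h" + "b" + "j" + "x" + "c"
= reverse("iz") + "n" + "b" + "h" + "b" + "j" + "x" + "c"
= reverse("z") + "i" + "n" + "b" + "h" + "b" + "j" + "x" + "c"
= "z" + "i" + "n" + "b" + "h" + "b" + "j" + "x" + "c"
= "zinbhbjxc"


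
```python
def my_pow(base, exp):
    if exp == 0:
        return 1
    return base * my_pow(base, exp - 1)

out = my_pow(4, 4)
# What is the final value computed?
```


my_pow(4, 4)
= 4 * my_pow(4, 3)
= 4 * 4 * my_pow(4, 2)
= 4 * 4 * 4 * my_pow(4, 1)
= 4 * 4 * 4 * 4 * my_pow(4, 0)
= 4 * 4 * 4 * 4 * 1
= 256


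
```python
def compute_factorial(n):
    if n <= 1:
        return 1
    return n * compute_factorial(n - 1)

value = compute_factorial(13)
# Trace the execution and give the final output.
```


compute_factorial(13)
= 13 * compute_factorial(12)
= 13 * 12 * compute_factorial(11)
= 13 * 12 * 11 * compute_factorial(10)
= 13 * 12 * 11 * 10 * compute_factorial(9)
= 13 * 12 * 11 * 10 * 9 * compute_factorial(8)
= 13 * 12 * 11 * 10 * 9 * 8 * compute_factorial(7)
= 13 * 12 * 11 * 10 * 9 * 8 * 7 * compute_factorial(6)
= 13 * 12 * 11 * 10 * 9 * 8 * 7 * 6 * compute_factorial(5)
= 13 * 12 * 11 * 10 * 9 * 8 * 7 * 6 * 5 * compute_factorial(4)
= 13 * 12 * 11 * 10 * 9 * 8 * 7 * 6 * 5 * 4 * compute_factorial(3)
= 13 * 12 * 11 * 10 * 9 * 8 * 7 * 6 * 5 * 4 * 3 * compute_factorial(2)
= 13 * 12 * 11 * 10 * 9 * 8 * 7 * 6 * 5 * 4 * 3 * 2 * compute_factorial(1)
= 13 * 12 * 11 * 10 * 9 * 8 * 7 * 6 * 5 * 4 * 3 * 2 * 1
= 6227020800


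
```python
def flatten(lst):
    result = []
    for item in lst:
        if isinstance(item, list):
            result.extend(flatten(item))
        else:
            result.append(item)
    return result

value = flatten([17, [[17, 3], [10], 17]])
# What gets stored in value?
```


flatten([17, [[17, 3], [10], 17]])
Processing each element:
  17 is not a list -> append 17
  [[17, 3], [10], 17] is a list -> flatten recursively -> [17, 3, 10, 17]
= [17, 17, 3, 10, 17]


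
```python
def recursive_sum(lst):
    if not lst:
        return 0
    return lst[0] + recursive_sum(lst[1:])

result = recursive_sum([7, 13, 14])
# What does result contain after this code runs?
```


recursive_sum([7, 13, 14])
= 7 + recursive_sum([13, 14])
= 7 + 13 + recursive_sum([14])
= 7 + 13 + 14 + recursive_sum([])
= 7 + 13 + 14 + 0
= 34


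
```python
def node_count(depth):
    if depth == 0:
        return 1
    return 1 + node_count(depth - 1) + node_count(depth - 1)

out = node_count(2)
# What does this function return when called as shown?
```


node_count(2)
= 1 + node_count(1) + node_count(1)
= 1 + 2 * node_count(1)
node_count(k) = 2^(k+1) - 1
node_count(0) = 1
node_count(1) = 3
node_count(2) = 7
node_count(2) = 2^3 - 1 = 7


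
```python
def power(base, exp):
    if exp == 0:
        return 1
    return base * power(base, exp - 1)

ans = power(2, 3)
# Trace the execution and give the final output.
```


power(2, 3)
= 2 * power(2, 2)
= 2 * 2 * power(2, 1)
= 2 * 2 * 2 * power(2, 0)
= 2 * 2 * 2 * 1
= 8


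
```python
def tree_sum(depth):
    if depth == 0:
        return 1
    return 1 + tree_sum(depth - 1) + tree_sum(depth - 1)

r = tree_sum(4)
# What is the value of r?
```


tree_sum(4)
= 1 + tree_sum(3) + tree_sum(3)
= 1 + 2 * tree_sum(3)
tree_sum(k) = 2^(k+1) - 1
tree_sum(0) = 1
tree_sum(1) = 3
tree_sum(2) = 7
tree_sum(3) = 15
tree_sum(4) = 31
tree_sum(4) = 2^5 - 1 = 31


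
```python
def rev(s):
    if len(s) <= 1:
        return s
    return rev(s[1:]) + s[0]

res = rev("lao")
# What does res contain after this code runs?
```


rev("lao")
= rev("ao") + "l"
= rev("o") + "a" + "l"
= "o" + "a" + "l"
= "oal"


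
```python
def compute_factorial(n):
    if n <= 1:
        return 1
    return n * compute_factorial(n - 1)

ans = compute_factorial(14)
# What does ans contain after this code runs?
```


compute_factorial(14)
= 14 * compute_factorial(13)
= 14 * 13 * compute_factorial(12)
= 14 * 13 * 12 * compute_factorial(11)
= 14 * 13 * 12 * 11 * compute_factorial(10)
= 14 * 13 * 12 * 11 * 10 * compute_factorial(9)
= 14 * 13 * 12 * 11 * 10 * 9 * compute_factorial(8)
= 14 * 13 * 12 * 11 * 10 * 9 * 8 * compute_factorial(7)
= 14 * 13 * 12 * 11 * 10 * 9 * 8 * 7 * compute_factorial(6)
= 14 * 13 * 12 * 11 * 10 * 9 * 8 * 7 * 6 * compute_factorial(5)
= 14 * 13 * 12 * 11 * 10 * 9 * 8 * 7 * 6 * 5 * compute_factorial(4)
= 14 * 13 * 12 * 11 * 10 * 9 * 8 * 7 * 6 * 5 * 4 * compute_factorial(3)
= 14 * 13 * 12 * 11 * 10 * 9 * 8 * 7 * 6 * 5 * 4 * 3 * compute_factorial(2)
= 14 * 13 * 12 * 11 * 10 * 9 * 8 * 7 * 6 * 5 * 4 * 3 * 2 * compute_factorial(1)
= 14 * 13 * 12 * 11 * 10 * 9 * 8 * 7 * 6 * 5 * 4 * 3 * 2 * 1
= 87178291200


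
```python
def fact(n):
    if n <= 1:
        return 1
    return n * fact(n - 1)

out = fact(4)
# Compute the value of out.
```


fact(4)
= 4 * fact(3)
= 4 * 3 * fact(2)
= 4 * 3 * 2 * fact(1)
= 4 * 3 * 2 * 1
= 24


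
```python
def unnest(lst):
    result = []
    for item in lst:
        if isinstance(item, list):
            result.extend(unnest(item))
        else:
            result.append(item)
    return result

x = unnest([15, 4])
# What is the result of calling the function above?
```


unnest([15, 4])
Processing each element:
  15 is not a list -> append 15
  4 is not a list -> append 4
= [15, 4]


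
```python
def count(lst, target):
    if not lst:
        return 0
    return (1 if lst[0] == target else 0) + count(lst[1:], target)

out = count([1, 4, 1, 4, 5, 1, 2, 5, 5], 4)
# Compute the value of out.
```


count([1, 4, 1, 4, 5, 1, 2, 5, 5], 4)
lst[0]=1 != 4: 0 + count([4, 1, 4, 5, 1, 2, 5, 5], 4)
lst[0]=4 == 4: 1 + count([1, 4, 5, 1, 2, 5, 5], 4)
lst[0]=1 != 4: 0 + count([4, 5, 1, 2, 5, 5], 4)
lst[0]=4 == 4: 1 + count([5, 1, 2, 5, 5], 4)
lst[0]=5 != 4: 0 + count([1, 2, 5, 5], 4)
lst[0]=1 != 4: 0 + count([2, 5, 5], 4)
lst[0]=2 != 4: 0 + count([5, 5], 4)
lst[0]=5 != 4: 0 + count([5], 4)
lst[0]=5 != 4: 0 + count([], 4)
= 2


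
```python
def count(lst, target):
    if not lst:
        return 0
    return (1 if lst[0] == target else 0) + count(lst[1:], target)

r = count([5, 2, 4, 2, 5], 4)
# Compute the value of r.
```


count([5, 2, 4, 2, 5], 4)
lst[0]=5 != 4: 0 + count([2, 4, 2, 5], 4)
lst[0]=2 != 4: 0 + count([4, 2, 5], 4)
lst[0]=4 == 4: 1 + count([2, 5], 4)
lst[0]=2 != 4: 0 + count([5], 4)
lst[0]=5 != 4: 0 + count([], 4)
= 1


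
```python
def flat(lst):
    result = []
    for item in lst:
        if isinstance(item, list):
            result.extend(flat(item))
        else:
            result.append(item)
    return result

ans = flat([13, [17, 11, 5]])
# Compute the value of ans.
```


flat([13, [17, 11, 5]])
Processing each element:
  13 is not a list -> append 13
  [17, 11, 5] is a list -> flat recursively -> [17, 11, 5]
= [13, 17, 11, 5]


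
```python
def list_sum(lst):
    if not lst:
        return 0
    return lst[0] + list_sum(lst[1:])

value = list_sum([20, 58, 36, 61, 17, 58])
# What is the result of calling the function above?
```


list_sum([20, 58, 36, 61, 17, 58])
= 20 + list_sum([58, 36, 61, 17, 58])
= 20 + 58 + list_sum([36, 61, 17, 58])
= 20 + 58 + 36 + list_sum([61, 17, 58])
= 20 + 58 + 36 + 61 + list_sum([17, 58])
= 20 + 58 + 36 + 61 + 17 + list_sum([58])
= 20 + 58 + 36 + 61 + 17 + 58 + list_sum([])
= 20 + 58 + 36 + 61 + 17 + 58 + 0
= 250


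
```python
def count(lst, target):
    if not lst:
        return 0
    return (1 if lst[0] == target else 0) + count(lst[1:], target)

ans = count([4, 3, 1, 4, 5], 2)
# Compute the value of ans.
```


count([4, 3, 1, 4, 5], 2)
lst[0]=4 != 2: 0 + count([3, 1, 4, 5], 2)
lst[0]=3 != 2: 0 + count([1, 4, 5], 2)
lst[0]=1 != 2: 0 + count([4, 5], 2)
lst[0]=4 != 2: 0 + count([5], 2)
lst[0]=5 != 2: 0 + count([], 2)
= 0


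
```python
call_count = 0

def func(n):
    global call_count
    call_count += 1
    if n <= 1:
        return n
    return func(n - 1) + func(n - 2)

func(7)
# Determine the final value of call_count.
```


func(7) calls func(6) and func(5); each non-base call branches into two more.
Let C(k) = total number of calls made by func(k), including the call to func(k) itself.
Base cases: C(0) = 1, C(1) = 1
Recurrence: C(k) = 1 + C(k-1) + C(k-2)
  C(2) = 1 + C(1) + C(0) = 1 + 1 + 1 = 3
  C(3) = 1 + C(2) + C(1) = 1 + 3 + 1 = 5
  C(4) = 1 + C(3) + C(2) = 1 + 5 + 3 = 9
  C(5) = 1 + C(4) + C(3) = 1 + 9 + 5 = 15
  C(6) = 1 + C(5) + C(4) = 1 + 15 + 9 = 25
  C(7) = 1 + C(6) + C(5) = 1 + 25 + 15 = 41
Total calls = C(7) = 41


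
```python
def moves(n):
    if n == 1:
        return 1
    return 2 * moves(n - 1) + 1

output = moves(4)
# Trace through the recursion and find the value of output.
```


moves(4)
= 2 * moves(3) + 1
= 2 * (2 * moves(2) + 1) + 1
= 2 * (2 * (2 * moves(1) + 1) + 1) + 1
Now compute bottom-up:
moves(1) = 1
moves(2) = 2 * 1 + 1 = 3
moves(3) = 2 * 3 + 1 = 7
moves(4) = 2 * 7 + 1 = 15
= 15


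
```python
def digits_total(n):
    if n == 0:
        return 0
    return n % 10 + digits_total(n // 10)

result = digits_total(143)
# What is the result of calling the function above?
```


digits_total(143)
= 3 + digits_total(14)
= 3 + 4 + digits_total(1)
= 3 + 4 + 1 + digits_total(0)
= 3 + 4 + 1 + 0
= 8


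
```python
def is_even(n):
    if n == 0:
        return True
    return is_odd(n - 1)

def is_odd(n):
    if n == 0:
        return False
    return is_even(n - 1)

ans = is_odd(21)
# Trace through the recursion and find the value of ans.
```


is_odd(21)
= is_even(20)
= is_odd(19)
= is_even(18)
= is_odd(17)
= is_even(16)
= is_odd(15)
= is_even(14)
= is_odd(13)
= is_even(12)
= is_odd(11)
= is_even(10)
= is_odd(9)
= is_even(8)
= is_odd(7)
= is_even(6)
= is_odd(5)
= is_even(4)
= is_odd(3)
= is_even(2)
= is_odd(1)
= is_even(0)
n == 0: return True
= True


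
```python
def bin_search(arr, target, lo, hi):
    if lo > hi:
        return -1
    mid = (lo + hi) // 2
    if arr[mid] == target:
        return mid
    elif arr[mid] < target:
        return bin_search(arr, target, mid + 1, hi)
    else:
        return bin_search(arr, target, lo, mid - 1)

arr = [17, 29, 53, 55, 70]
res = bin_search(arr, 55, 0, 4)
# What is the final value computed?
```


bin_search(arr, 55, 0, 4)
lo=0, hi=4, mid=2, arr[mid]=53
53 < 55, search right half
lo=3, hi=4, mid=3, arr[mid]=55
arr[3] == 55, found at index 3
= 3


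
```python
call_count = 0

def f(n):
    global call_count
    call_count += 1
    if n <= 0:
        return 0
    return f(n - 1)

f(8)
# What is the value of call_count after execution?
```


f(8) calls f(7) calls ... calls f(0)
Total calls: 8 + 1 (for base case) = 9


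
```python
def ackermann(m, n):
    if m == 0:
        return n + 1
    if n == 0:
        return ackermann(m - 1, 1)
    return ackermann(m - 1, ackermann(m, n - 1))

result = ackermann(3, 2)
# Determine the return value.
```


ackermann(3, 2)
= ackermann(2, ackermann(3, 1))
First compute ackermann(3, 1) = 13
= ackermann(2, 13)
= 29


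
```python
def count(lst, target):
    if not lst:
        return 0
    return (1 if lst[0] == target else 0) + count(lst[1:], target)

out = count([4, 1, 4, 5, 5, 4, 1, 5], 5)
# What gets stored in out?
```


count([4, 1, 4, 5, 5, 4, 1, 5], 5)
lst[0]=4 != 5: 0 + count([1, 4, 5, 5, 4, 1, 5], 5)
lst[0]=1 != 5: 0 + count([4, 5, 5, 4, 1, 5], 5)
lst[0]=4 != 5: 0 + count([5, 5, 4, 1, 5], 5)
lst[0]=5 == 5: 1 + count([5, 4, 1, 5], 5)
lst[0]=5 == 5: 1 + count([4, 1, 5], 5)
lst[0]=4 != 5: 0 + count([1, 5], 5)
lst[0]=1 != 5: 0 + count([5], 5)
lst[0]=5 == 5: 1 + count([], 5)
= 3


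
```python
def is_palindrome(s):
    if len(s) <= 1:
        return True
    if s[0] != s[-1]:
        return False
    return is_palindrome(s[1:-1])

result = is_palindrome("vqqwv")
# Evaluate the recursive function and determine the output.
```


is_palindrome("vqqwv")
"vqqwv": s[0]='v' == s[-1]='v' -> is_palindrome("qqw")
"qqw": s[0]='q' != s[-1]='w' -> False
= False


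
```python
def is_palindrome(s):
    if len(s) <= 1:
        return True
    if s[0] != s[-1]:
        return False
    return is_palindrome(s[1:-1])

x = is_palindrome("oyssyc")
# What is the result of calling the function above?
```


is_palindrome("oyssyc")
"oyssyc": s[0]='o' != s[-1]='c' -> False
= False


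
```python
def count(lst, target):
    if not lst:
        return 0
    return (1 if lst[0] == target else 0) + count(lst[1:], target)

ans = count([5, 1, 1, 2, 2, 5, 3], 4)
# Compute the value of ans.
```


count([5, 1, 1, 2, 2, 5, 3], 4)
lst[0]=5 != 4: 0 + count([1, 1, 2, 2, 5, 3], 4)
lst[0]=1 != 4: 0 + count([1, 2, 2, 5, 3], 4)
lst[0]=1 != 4: 0 + count([2, 2, 5, 3], 4)
lst[0]=2 != 4: 0 + count([2, 5, 3], 4)
lst[0]=2 != 4: 0 + count([5, 3], 4)
lst[0]=5 != 4: 0 + count([3], 4)
lst[0]=3 != 4: 0 + count([], 4)
= 0


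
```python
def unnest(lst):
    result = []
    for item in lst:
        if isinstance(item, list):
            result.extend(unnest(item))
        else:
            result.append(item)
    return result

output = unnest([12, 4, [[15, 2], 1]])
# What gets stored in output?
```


unnest([12, 4, [[15, 2], 1]])
Processing each element:
  12 is not a list -> append 12
  4 is not a list -> append 4
  [[15, 2], 1] is a list -> unnest recursively -> [15, 2, 1]
= [12, 4, 15, 2, 1]


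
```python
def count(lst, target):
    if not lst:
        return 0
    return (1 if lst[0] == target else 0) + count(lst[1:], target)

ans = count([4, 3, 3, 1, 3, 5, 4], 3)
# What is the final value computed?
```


count([4, 3, 3, 1, 3, 5, 4], 3)
lst[0]=4 != 3: 0 + count([3, 3, 1, 3, 5, 4], 3)
lst[0]=3 == 3: 1 + count([3, 1, 3, 5, 4], 3)
lst[0]=3 == 3: 1 + count([1, 3, 5, 4], 3)
lst[0]=1 != 3: 0 + count([3, 5, 4], 3)
lst[0]=3 == 3: 1 + count([5, 4], 3)
lst[0]=5 != 3: 0 + count([4], 3)
lst[0]=4 != 3: 0 + count([], 3)
= 3


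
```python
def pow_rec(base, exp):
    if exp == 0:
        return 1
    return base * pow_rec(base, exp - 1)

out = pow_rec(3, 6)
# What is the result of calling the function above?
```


pow_rec(3, 6)
= 3 * pow_rec(3, 5)
= 3 * 3 * pow_rec(3, 4)
= 3 * 3 * 3 * pow_rec(3, 3)
= 3 * 3 * 3 * 3 * pow_rec(3, 2)
= 3 * 3 * 3 * 3 * 3 * pow_rec(3, 1)
= 3 * 3 * 3 * 3 * 3 * 3 * pow_rec(3, 0)
= 3 * 3 * 3 * 3 * 3 * 3 * 1
= 729


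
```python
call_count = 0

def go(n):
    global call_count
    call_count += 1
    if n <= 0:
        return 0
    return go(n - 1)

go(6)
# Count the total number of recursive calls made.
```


go(6) calls go(5) calls ... calls go(0)
Total calls: 6 + 1 (for base case) = 7


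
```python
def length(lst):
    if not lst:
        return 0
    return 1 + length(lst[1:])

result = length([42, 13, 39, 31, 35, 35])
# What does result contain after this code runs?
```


length([42, 13, 39, 31, 35, 35])
= 1 + length([13, 39, 31, 35, 35])
= 1 + 1 + length([39, 31, 35, 35])
= 1 + 1 + 1 + length([31, 35, 35])
= 1 + 1 + 1 + 1 + length([35, 35])
= 1 + 1 + 1 + 1 + 1 + length([35])
= 1 + 1 + 1 + 1 + 1 + 1 + length([])
= 1 + 1 + 1 + 1 + 1 + 1 + 0
= 6


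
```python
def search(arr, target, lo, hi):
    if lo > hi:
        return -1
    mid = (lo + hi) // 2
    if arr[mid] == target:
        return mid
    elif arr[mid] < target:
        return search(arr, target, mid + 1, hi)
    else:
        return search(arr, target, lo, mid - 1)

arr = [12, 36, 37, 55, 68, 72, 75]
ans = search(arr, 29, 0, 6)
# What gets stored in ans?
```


search(arr, 29, 0, 6)
lo=0, hi=6, mid=3, arr[mid]=55
55 > 29, search left half
lo=0, hi=2, mid=1, arr[mid]=36
36 > 29, search left half
lo=0, hi=0, mid=0, arr[mid]=12
12 < 29, search right half
lo > hi, target not found, return -1
= -1


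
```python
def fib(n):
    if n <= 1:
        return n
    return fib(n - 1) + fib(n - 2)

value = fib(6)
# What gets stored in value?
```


fib(6)
= fib(5) + fib(4)
= (fib(4) + fib(3)) + fib(4)
Computing bottom-up: fib(0)=0, fib(1)=1, fib(2)=1, fib(3)=2, fib(4)=3, fib(5)=5, fib(6)=8
= 8


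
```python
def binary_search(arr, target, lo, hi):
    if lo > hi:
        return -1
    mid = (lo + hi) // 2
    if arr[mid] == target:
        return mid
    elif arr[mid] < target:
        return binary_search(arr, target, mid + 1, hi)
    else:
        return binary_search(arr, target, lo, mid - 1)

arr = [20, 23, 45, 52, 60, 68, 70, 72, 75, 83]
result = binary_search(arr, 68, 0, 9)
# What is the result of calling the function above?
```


binary_search(arr, 68, 0, 9)
lo=0, hi=9, mid=4, arr[mid]=60
60 < 68, search right half
lo=5, hi=9, mid=7, arr[mid]=72
72 > 68, search left half
lo=5, hi=6, mid=5, arr[mid]=68
arr[5] == 68, found at index 5
= 5


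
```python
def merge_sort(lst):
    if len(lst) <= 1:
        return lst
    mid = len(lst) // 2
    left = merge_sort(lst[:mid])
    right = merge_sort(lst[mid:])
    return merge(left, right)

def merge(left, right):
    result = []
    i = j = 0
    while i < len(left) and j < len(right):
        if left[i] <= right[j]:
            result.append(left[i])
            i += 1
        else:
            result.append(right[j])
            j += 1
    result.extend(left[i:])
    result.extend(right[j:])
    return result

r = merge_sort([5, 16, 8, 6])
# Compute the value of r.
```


merge_sort([5, 16, 8, 6])
Split into [5, 16] and [8, 6]
Left sorted: [5, 16]
Right sorted: [6, 8]
Merge [5, 16] and [6, 8]
= [5, 6, 8, 16]


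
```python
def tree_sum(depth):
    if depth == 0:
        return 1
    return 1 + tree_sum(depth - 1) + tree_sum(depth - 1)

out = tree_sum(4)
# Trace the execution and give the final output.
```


tree_sum(4)
= 1 + tree_sum(3) + tree_sum(3)
= 1 + 2 * tree_sum(3)
tree_sum(k) = 2^(k+1) - 1
tree_sum(0) = 1
tree_sum(1) = 3
tree_sum(2) = 7
tree_sum(3) = 15
tree_sum(4) = 31
tree_sum(4) = 2^5 - 1 = 31


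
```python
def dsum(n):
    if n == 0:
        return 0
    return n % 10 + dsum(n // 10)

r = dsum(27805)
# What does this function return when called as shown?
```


dsum(27805)
= 5 + dsum(2780)
= 5 + 0 + dsum(278)
= 5 + 0 + 8 + dsum(27)
= 5 + 0 + 8 + 7 + dsum(2)
= 5 + 0 + 8 + 7 + 2 + dsum(0)
= 5 + 0 + 8 + 7 + 2 + 0
= 22


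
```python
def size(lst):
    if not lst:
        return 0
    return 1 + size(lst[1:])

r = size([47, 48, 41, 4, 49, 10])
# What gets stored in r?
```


size([47, 48, 41, 4, 49, 10])
= 1 + size([48, 41, 4, 49, 10])
= 1 + 1 + size([41, 4, 49, 10])
= 1 + 1 + 1 + size([4, 49, 10])
= 1 + 1 + 1 + 1 + size([49, 10])
= 1 + 1 + 1 + 1 + 1 + size([10])
= 1 + 1 + 1 + 1 + 1 + 1 + size([])
= 1 + 1 + 1 + 1 + 1 + 1 + 0
= 6


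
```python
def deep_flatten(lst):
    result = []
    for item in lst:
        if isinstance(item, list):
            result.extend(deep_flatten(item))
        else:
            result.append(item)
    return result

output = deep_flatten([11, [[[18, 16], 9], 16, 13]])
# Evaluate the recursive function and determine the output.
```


deep_flatten([11, [[[18, 16], 9], 16, 13]])
Processing each element:
  11 is not a list -> append 11
  [[[18, 16], 9], 16, 13] is a list -> deep_flatten recursively -> [18, 16, 9, 16, 13]
= [11, 18, 16, 9, 16, 13]


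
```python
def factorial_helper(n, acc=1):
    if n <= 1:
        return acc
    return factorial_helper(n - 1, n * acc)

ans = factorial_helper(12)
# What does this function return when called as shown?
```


factorial_helper(12, 1)
= factorial_helper(11, 12 * 1) = factorial_helper(11, 12)
= factorial_helper(10, 11 * 12) = factorial_helper(10, 132)
= factorial_helper(9, 10 * 132) = factorial_helper(9, 1320)
= factorial_helper(8, 9 * 1320) = factorial_helper(8, 11880)
= factorial_helper(7, 8 * 11880) = factorial_helper(7, 95040)
= factorial_helper(6, 7 * 95040) = factorial_helper(6, 665280)
= factorial_helper(5, 6 * 665280) = factorial_helper(5, 3991680)
= factorial_helper(4, 5 * 3991680) = factorial_helper(4, 19958400)
= factorial_helper(3, 4 * 19958400) = factorial_helper(3, 79833600)
= factorial_helper(2, 3 * 79833600) = factorial_helper(2, 239500800)
= factorial_helper(1, 2 * 239500800) = factorial_helper(1, 479001600)
n <= 1, return acc = 479001600


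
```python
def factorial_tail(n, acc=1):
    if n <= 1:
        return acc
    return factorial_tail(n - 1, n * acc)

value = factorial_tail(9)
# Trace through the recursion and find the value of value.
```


factorial_tail(9, 1)
= factorial_tail(8, 9 * 1) = factorial_tail(8, 9)
= factorial_tail(7, 8 * 9) = factorial_tail(7, 72)
= factorial_tail(6, 7 * 72) = factorial_tail(6, 504)
= factorial_tail(5, 6 * 504) = factorial_tail(5, 3024)
= factorial_tail(4, 5 * 3024) = factorial_tail(4, 15120)
= factorial_tail(3, 4 * 15120) = factorial_tail(3, 60480)
= factorial_tail(2, 3 * 60480) = factorial_tail(2, 181440)
= factorial_tail(1, 2 * 181440) = factorial_tail(1, 362880)
n <= 1, return acc = 362880


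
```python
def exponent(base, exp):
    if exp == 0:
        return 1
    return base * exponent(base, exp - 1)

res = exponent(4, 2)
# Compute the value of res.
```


exponent(4, 2)
= 4 * exponent(4, 1)
= 4 * 4 * exponent(4, 0)
= 4 * 4 * 1
= 16


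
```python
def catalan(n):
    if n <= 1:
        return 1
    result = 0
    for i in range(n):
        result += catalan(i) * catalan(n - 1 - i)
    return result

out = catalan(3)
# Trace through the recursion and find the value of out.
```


catalan(3)
= sum of catalan(i) * catalan(3-1-i) for i in 0..2
First compute sub-values bottom-up:
  catalan(0) = 1, catalan(1) = 1
  catalan(2) = 1*1 + 1*1 = 2
Now catalan(3):
  catalan(0)*catalan(2) = 1*2 = 2
  catalan(1)*catalan(1) = 1*1 = 1
  catalan(2)*catalan(0) = 2*1 = 2
= 2 + 1 + 2
= 5


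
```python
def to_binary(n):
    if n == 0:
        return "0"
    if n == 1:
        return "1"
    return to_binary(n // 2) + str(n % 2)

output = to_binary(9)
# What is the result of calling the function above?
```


to_binary(9)
= to_binary(4) + "1"
= to_binary(2) + "0" + "1"
= to_binary(1) + "0" + "0" + "1"
= "1" + "0" + "0" + "1"
= "1001"


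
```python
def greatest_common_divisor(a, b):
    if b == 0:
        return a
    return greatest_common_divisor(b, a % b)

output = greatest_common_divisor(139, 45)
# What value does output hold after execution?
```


greatest_common_divisor(139, 45)
= greatest_common_divisor(45, 139 % 45) = greatest_common_divisor(45, 4)
= greatest_common_divisor(4, 45 % 4) = greatest_common_divisor(4, 1)
= greatest_common_divisor(1, 4 % 1) = greatest_common_divisor(1, 0)
b == 0, return a = 1


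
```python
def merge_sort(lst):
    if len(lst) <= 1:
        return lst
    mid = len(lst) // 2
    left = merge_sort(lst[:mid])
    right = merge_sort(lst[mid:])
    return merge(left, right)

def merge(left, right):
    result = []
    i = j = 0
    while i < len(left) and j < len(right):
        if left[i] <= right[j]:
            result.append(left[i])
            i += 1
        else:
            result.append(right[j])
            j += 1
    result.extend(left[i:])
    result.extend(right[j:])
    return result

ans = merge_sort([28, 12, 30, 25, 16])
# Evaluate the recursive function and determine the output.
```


merge_sort([28, 12, 30, 25, 16])
Split into [28, 12] and [30, 25, 16]
Left sorted: [12, 28]
Right sorted: [16, 25, 30]
Merge [12, 28] and [16, 25, 30]
= [12, 16, 25, 28, 30]


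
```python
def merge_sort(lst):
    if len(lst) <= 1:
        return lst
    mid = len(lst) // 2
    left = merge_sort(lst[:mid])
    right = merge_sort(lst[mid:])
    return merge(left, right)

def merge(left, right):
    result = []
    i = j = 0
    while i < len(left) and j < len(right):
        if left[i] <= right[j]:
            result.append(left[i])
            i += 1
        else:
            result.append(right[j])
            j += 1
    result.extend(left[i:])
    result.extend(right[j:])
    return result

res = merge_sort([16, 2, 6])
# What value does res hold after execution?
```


merge_sort([16, 2, 6])
Split into [16] and [2, 6]
Left sorted: [16]
Right sorted: [2, 6]
Merge [16] and [2, 6]
= [2, 6, 16]


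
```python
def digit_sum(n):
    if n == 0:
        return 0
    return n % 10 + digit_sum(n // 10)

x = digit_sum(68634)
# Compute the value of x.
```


digit_sum(68634)
= 4 + digit_sum(6863)
= 4 + 3 + digit_sum(686)
= 4 + 3 + 6 + digit_sum(68)
= 4 + 3 + 6 + 8 + digit_sum(6)
= 4 + 3 + 6 + 8 + 6 + digit_sum(0)
= 4 + 3 + 6 + 8 + 6 + 0
= 27


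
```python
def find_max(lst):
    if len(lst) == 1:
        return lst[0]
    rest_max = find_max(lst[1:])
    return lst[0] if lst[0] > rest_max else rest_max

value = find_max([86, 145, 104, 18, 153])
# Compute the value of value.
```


find_max([86, 145, 104, 18, 153])
= compare 86 with find_max([145, 104, 18, 153])
= compare 145 with find_max([104, 18, 153])
= compare 104 with find_max([18, 153])
= compare 18 with find_max([153])
Base: find_max([153]) = 153
compare 18 with 153: max = 153
compare 104 with 153: max = 153
compare 145 with 153: max = 153
compare 86 with 153: max = 153
= 153


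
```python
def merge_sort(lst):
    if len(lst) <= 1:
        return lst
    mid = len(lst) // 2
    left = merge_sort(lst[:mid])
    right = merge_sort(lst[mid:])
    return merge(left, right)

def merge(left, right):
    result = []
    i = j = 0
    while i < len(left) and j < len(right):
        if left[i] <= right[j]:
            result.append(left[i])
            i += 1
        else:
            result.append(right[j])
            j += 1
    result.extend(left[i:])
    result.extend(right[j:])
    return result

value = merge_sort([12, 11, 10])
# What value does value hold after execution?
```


merge_sort([12, 11, 10])
Split into [12] and [11, 10]
Left sorted: [12]
Right sorted: [10, 11]
Merge [12] and [10, 11]
= [10, 11, 12]


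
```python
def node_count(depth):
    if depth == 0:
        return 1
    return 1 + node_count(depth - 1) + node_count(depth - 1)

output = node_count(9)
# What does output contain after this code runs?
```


node_count(9)
= 1 + node_count(8) + node_count(8)
= 1 + 2 * node_count(8)
node_count(k) = 2^(k+1) - 1
node_count(0) = 1
node_count(1) = 3
node_count(2) = 7
node_count(3) = 15
node_count(4) = 31
node_count(9) = 2^10 - 1 = 1023


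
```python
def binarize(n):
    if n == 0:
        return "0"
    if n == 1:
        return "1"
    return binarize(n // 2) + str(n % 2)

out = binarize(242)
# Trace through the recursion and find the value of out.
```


binarize(242)
= binarize(121) + "0"
= binarize(60) + "1" + "0"
= binarize(30) + "0" + "1" + "0"
= binarize(15) + "0" + "0" + "1" + "0"
= binarize(7) + "1" + "0" + "0" + "1" + "0"
= binarize(3) + "1" + "1" + "0" + "0" + "1" + "0"
= binarize(1) + "1" + "1" + "1" + "0" + "0" + "1" + "0"
= "1" + "1" + "1" + "1" + "0" + "0" + "1" + "0"
= "11110010"


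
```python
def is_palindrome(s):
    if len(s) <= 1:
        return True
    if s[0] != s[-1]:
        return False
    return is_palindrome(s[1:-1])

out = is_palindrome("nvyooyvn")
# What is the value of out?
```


is_palindrome("nvyooyvn")
"nvyooyvn": s[0]='n' == s[-1]='n' -> is_palindrome("vyooyv")
"vyooyv": s[0]='v' == s[-1]='v' -> is_palindrome("yooy")
"yooy": s[0]='y' == s[-1]='y' -> is_palindrome("oo")
"oo": s[0]='o' == s[-1]='o' -> is_palindrome("")
"": len <= 1 -> True
= True


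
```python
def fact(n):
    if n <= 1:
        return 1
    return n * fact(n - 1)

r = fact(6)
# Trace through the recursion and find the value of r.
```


fact(6)
= 6 * fact(5)
= 6 * 5 * fact(4)
= 6 * 5 * 4 * fact(3)
= 6 * 5 * 4 * 3 * fact(2)
= 6 * 5 * 4 * 3 * 2 * fact(1)
= 6 * 5 * 4 * 3 * 2 * 1
= 720


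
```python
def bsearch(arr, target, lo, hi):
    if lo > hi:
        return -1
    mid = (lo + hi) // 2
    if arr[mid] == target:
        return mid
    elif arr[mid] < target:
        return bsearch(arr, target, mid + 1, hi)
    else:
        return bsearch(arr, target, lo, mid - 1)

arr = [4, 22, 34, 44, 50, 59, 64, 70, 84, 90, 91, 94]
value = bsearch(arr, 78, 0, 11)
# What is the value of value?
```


bsearch(arr, 78, 0, 11)
lo=0, hi=11, mid=5, arr[mid]=59
59 < 78, search right half
lo=6, hi=11, mid=8, arr[mid]=84
84 > 78, search left half
lo=6, hi=7, mid=6, arr[mid]=64
64 < 78, search right half
lo=7, hi=7, mid=7, arr[mid]=70
70 < 78, search right half
lo > hi, target not found, return -1
= -1


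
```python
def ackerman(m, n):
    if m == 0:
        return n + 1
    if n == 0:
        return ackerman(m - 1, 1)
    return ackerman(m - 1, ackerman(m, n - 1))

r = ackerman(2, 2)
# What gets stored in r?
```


ackerman(2, 2)
= ackerman(1, ackerman(2, 1))
First compute ackerman(2, 1) = 5
= ackerman(1, 5)
= 7


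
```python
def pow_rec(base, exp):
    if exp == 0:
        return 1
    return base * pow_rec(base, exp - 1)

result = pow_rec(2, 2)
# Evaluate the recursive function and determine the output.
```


pow_rec(2, 2)
= 2 * pow_rec(2, 1)
= 2 * 2 * pow_rec(2, 0)
= 2 * 2 * 1
= 4


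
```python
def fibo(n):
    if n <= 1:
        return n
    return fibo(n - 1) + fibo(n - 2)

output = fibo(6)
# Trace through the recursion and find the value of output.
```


fibo(6)
= fibo(5) + fibo(4)
= (fibo(4) + fibo(3)) + fibo(4)
Computing bottom-up: fibo(0)=0, fibo(1)=1, fibo(2)=1, fibo(3)=2, fibo(4)=3, fibo(5)=5, fibo(6)=8
= 8


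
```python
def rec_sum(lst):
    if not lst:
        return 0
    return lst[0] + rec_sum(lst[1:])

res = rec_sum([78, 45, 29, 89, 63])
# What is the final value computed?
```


rec_sum([78, 45, 29, 89, 63])
= 78 + rec_sum([45, 29, 89, 63])
= 78 + 45 + rec_sum([29, 89, 63])
= 78 + 45 + 29 + rec_sum([89, 63])
= 78 + 45 + 29 + 89 + rec_sum([63])
= 78 + 45 + 29 + 89 + 63 + rec_sum([])
= 78 + 45 + 29 + 89 + 63 + 0
= 304


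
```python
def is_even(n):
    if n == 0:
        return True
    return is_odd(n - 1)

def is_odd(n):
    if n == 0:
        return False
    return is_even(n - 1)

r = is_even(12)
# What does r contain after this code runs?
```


is_even(12)
= is_odd(11)
= is_even(10)
= is_odd(9)
= is_even(8)
= is_odd(7)
= is_even(6)
= is_odd(5)
= is_even(4)
= is_odd(3)
= is_even(2)
= is_odd(1)
= is_even(0)
n == 0: return True
= True


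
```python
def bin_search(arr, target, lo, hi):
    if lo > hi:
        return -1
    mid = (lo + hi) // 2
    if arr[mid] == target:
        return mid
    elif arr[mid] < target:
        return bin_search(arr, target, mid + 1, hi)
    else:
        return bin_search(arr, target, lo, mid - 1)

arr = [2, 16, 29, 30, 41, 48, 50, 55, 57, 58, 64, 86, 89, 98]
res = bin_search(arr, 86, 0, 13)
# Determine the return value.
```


bin_search(arr, 86, 0, 13)
lo=0, hi=13, mid=6, arr[mid]=50
50 < 86, search right half
lo=7, hi=13, mid=10, arr[mid]=64
64 < 86, search right half
lo=11, hi=13, mid=12, arr[mid]=89
89 > 86, search left half
lo=11, hi=11, mid=11, arr[mid]=86
arr[11] == 86, found at index 11
= 11
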